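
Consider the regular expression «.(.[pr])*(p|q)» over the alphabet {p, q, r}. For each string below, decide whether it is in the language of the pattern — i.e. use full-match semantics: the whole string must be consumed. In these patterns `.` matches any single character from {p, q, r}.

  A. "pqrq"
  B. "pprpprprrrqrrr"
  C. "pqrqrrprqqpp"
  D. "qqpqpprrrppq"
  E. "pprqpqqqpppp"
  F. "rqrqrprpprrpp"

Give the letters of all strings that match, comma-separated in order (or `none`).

A → match
B → no match
C → no match
D → match
E → no match
F → no match

A, D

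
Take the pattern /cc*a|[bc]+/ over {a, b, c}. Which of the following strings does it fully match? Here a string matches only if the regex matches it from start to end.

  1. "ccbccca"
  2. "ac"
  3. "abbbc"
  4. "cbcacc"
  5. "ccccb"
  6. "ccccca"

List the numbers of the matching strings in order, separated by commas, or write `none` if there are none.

5, 6

1 → no match
2 → no match
3 → no match
4 → no match
5 → match
6 → match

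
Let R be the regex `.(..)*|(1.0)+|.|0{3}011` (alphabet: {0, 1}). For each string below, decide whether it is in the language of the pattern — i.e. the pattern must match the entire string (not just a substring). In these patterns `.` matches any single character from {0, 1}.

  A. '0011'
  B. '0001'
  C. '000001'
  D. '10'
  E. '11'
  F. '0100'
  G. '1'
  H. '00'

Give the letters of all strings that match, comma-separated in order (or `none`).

A → no match
B → no match
C → no match
D → no match
E → no match
F → no match
G → match
H → no match

G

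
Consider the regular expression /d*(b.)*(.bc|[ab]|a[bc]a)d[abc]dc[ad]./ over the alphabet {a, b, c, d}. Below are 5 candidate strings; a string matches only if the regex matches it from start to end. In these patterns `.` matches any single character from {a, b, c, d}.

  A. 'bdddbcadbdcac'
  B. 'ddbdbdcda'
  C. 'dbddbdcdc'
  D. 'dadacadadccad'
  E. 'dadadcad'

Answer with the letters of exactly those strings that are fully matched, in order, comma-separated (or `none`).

A → no match
B → match
C → no match
D → no match
E → match

B, E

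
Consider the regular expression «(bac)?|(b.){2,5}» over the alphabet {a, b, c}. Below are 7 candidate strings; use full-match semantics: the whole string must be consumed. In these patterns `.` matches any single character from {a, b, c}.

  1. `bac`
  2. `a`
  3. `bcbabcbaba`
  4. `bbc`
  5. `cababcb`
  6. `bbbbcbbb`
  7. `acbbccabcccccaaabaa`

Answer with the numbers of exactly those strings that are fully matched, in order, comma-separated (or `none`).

1 → match
2 → no match
3 → match
4 → no match
5 → no match
6 → no match
7 → no match

1, 3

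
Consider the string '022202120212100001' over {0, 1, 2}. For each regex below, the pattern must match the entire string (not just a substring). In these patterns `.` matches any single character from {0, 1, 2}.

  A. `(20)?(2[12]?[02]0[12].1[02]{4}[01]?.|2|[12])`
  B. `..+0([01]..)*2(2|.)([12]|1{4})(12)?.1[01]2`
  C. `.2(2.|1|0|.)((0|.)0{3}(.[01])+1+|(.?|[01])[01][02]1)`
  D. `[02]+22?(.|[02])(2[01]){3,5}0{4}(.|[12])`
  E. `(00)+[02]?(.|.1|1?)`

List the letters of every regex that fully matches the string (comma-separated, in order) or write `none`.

D

A → no match
B → no match — must end with '2'
C → no match
D → match
E → no match — must start with '00'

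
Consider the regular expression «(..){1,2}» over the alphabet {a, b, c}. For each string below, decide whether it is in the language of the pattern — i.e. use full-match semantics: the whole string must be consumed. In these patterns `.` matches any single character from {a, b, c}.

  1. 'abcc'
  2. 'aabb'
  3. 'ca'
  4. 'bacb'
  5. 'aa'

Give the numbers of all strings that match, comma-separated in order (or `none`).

1, 2, 3, 4, 5

1 → match
2 → match
3 → match
4 → match
5 → match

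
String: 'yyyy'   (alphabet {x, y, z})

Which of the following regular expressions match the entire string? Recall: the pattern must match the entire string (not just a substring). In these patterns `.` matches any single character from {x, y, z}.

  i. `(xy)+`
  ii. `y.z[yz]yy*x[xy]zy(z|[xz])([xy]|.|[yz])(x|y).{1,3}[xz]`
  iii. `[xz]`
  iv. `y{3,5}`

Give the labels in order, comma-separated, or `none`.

iv

i → no match — must start with 'xy'
ii → no match
iii → no match
iv → match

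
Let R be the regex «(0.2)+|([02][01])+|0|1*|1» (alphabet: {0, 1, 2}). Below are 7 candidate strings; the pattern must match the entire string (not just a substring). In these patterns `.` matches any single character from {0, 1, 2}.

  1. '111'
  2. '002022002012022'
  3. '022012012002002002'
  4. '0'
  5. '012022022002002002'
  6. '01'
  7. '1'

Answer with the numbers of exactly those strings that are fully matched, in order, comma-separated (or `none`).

1, 2, 3, 4, 5, 6, 7

1 → match
2 → match
3 → match
4 → match
5 → match
6 → match
7 → match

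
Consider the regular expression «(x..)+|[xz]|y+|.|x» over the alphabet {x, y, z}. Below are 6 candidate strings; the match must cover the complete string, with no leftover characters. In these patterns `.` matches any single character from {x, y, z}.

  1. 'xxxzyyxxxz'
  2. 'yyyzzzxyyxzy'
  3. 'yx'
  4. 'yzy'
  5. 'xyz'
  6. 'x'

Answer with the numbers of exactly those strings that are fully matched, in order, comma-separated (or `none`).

5, 6

1. 'xxxzyyxxxz' → no match
2. 'yyyzzzxyyxzy' → no match
3. 'yx' → no match
4. 'yzy' → no match
5. 'xyz' → match
6. 'x' → match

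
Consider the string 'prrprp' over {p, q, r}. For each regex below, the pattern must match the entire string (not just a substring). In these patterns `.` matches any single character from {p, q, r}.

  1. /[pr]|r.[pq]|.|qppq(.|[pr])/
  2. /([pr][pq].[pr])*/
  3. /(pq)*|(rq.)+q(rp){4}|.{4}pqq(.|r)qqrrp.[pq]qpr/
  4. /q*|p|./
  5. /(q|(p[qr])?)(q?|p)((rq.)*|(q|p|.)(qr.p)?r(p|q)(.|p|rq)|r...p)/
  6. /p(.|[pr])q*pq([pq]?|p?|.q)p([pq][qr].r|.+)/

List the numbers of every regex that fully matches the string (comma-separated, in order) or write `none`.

1 → no match
2 → no match
3 → no match
4 → no match
5 → match
6 → no match

5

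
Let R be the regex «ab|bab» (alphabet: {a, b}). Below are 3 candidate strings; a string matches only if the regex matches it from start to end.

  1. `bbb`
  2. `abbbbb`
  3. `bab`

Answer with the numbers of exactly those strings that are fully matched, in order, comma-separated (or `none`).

1 → no match
2 → no match
3 → match

3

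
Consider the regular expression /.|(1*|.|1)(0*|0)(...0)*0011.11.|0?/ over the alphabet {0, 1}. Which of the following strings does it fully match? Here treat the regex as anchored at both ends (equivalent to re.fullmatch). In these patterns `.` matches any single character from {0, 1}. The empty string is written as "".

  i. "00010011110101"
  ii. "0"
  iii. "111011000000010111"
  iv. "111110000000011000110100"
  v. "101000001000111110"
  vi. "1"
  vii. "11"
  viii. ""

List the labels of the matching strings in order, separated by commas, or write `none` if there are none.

i → no match
ii → match
iii → no match
iv → no match
v → match
vi → match
vii → no match
viii → match

ii, v, vi, viii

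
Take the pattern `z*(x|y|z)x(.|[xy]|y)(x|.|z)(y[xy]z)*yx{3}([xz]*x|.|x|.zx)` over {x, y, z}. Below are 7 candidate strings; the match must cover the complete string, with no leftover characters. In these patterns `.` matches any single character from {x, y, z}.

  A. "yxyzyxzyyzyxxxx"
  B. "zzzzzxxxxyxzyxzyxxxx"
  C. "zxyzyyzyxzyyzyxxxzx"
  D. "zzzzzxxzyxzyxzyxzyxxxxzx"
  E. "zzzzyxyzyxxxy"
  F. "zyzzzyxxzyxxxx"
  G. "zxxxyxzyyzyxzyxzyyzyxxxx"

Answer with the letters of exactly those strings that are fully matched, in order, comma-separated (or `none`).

A → match
B → match
C → match
D → match
E → match
F → no match
G → match

A, B, C, D, E, G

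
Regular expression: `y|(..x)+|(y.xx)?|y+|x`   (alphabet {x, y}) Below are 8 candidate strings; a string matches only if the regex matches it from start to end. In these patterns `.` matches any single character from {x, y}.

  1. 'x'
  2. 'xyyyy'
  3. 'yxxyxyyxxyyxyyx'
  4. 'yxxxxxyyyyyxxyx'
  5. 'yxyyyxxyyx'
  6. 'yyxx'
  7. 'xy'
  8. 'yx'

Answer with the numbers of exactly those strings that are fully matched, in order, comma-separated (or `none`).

1 → match
2 → no match
3 → no match
4 → no match
5 → no match
6 → match
7 → no match
8 → no match

1, 6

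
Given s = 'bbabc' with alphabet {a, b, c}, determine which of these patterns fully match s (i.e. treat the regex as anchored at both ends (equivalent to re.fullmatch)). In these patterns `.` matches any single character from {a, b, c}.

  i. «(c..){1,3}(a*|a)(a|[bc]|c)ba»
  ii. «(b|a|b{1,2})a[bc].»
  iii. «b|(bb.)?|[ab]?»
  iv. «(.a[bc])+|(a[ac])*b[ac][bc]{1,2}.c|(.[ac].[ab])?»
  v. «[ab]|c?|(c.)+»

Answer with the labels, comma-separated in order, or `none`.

ii

i → no match — must start with 'c'
ii → match
iii → no match
iv → no match
v → no match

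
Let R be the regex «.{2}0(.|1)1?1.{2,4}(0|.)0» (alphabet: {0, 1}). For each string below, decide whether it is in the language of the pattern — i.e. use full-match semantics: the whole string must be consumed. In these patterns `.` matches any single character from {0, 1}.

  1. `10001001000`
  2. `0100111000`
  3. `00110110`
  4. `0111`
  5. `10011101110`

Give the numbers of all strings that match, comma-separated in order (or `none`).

1 → match
2 → match
3 → no match
4 → no match — must end with `0`
5 → match

1, 2, 5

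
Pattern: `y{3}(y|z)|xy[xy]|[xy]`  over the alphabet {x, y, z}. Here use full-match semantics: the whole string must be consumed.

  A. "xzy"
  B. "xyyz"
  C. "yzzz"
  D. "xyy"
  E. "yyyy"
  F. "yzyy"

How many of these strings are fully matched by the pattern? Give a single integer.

A → no match
B → no match
C → no match
D → match
E → match
F → no match
Total matched: 2

2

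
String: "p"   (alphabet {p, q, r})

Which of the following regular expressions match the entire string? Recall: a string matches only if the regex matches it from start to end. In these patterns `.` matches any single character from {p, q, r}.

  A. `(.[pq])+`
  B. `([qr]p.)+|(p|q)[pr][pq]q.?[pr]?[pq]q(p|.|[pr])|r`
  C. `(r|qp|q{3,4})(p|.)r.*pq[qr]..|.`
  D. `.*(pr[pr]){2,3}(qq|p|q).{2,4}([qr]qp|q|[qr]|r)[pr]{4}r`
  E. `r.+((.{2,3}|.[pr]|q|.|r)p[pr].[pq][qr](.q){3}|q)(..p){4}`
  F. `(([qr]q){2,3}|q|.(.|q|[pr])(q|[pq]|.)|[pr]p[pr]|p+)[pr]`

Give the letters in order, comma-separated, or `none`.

A → no match
B → no match
C → match
D → no match — must end with "r"
E → no match — must start with "r"
F → no match

C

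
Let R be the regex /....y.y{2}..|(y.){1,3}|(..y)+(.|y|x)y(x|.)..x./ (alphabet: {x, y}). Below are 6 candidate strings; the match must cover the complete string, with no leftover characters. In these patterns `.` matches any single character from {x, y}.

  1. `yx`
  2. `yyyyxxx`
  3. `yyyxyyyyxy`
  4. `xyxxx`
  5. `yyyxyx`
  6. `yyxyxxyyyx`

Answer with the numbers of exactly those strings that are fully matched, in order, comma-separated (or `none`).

1, 3, 5

1 → match
2 → no match
3 → match
4 → no match
5 → match
6 → no match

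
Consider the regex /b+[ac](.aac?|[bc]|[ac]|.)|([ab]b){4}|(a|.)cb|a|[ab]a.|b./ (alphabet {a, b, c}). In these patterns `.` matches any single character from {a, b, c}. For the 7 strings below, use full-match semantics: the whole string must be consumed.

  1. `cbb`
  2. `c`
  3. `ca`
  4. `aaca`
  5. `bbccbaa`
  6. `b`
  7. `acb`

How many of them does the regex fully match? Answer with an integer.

1

1 → no match
2 → no match
3 → no match
4 → no match
5 → no match
6 → no match
7 → match
Total matched: 1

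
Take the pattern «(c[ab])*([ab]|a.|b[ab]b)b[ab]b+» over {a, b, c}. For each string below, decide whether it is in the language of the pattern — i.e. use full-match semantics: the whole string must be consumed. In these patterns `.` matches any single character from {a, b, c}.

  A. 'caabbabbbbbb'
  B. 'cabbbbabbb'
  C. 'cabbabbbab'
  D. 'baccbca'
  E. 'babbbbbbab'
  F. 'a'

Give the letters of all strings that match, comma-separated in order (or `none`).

A → match
B → match
C → no match
D → no match — must end with 'b'
E → no match
F → no match — must end with 'b'

A, B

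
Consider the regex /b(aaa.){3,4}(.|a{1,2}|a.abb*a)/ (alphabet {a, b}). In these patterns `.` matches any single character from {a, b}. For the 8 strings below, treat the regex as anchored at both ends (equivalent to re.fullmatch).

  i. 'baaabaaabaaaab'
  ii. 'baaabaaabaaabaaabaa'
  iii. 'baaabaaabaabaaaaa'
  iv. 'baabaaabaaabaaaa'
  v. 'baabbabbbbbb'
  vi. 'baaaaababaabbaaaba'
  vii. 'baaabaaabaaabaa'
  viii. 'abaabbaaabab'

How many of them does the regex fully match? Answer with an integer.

3

i → match
ii → match
iii → no match
iv → no match — must start with 'baaa'
v → no match — must start with 'baaa'
vi → no match
vii → match
viii → no match — must start with 'baaa'
Total matched: 3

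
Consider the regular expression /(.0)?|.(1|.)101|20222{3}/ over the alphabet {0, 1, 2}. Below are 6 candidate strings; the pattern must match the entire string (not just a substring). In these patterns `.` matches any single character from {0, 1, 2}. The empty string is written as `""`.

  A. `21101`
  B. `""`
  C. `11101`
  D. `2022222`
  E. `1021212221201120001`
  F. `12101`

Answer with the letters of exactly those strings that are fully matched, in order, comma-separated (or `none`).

A → match
B → match
C → match
D → match
E → no match
F → match

A, B, C, D, F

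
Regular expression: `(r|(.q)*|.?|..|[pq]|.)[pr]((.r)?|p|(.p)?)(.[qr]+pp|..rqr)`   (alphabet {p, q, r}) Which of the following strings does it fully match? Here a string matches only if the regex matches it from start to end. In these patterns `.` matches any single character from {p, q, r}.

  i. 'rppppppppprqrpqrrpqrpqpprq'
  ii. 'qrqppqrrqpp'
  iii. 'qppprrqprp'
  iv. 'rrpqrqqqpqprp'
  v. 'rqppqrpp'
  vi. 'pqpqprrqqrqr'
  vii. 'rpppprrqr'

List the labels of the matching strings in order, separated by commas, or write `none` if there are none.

ii, v, vi, vii

i → no match
ii → match
iii → no match
iv → no match
v → match
vi → match
vii → match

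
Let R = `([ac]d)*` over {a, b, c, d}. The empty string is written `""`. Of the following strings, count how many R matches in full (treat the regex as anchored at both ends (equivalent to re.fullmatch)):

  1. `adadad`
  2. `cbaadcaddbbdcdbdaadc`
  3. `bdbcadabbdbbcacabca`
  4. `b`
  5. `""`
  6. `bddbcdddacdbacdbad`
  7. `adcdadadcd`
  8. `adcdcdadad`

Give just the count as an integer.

1 → match
2 → no match
3 → no match
4 → no match
5 → match
6 → no match
7 → match
8 → match
Total matched: 4

4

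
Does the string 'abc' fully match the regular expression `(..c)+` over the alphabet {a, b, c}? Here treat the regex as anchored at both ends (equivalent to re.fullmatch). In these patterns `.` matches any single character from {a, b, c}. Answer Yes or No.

Yes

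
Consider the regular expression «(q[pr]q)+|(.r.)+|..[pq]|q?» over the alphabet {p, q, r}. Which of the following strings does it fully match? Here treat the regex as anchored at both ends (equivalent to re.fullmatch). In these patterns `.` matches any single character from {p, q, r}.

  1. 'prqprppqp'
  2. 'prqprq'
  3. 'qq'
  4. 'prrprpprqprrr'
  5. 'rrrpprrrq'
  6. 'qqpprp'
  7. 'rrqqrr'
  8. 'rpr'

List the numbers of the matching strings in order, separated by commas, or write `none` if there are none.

1 → no match
2 → match
3 → no match
4 → no match
5 → no match
6 → no match
7 → match
8 → no match

2, 7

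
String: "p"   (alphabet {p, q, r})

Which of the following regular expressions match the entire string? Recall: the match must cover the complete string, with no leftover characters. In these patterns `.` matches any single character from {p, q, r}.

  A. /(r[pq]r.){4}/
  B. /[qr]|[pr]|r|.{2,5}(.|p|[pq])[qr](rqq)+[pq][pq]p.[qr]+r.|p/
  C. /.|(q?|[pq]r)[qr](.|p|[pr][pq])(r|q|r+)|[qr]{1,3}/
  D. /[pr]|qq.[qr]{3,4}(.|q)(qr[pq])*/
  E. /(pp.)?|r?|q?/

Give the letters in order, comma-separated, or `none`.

A → no match — must start with "r"
B → match
C → match
D → match
E → no match

B, C, D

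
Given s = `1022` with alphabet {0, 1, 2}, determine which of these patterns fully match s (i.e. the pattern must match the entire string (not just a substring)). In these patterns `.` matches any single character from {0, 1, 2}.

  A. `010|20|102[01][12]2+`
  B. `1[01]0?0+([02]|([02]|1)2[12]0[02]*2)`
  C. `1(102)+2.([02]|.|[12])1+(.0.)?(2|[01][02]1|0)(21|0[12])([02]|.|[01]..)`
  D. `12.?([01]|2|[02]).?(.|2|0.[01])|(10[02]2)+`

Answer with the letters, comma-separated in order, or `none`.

D

A → no match
B → no match
C → no match — must start with `1102`
D → match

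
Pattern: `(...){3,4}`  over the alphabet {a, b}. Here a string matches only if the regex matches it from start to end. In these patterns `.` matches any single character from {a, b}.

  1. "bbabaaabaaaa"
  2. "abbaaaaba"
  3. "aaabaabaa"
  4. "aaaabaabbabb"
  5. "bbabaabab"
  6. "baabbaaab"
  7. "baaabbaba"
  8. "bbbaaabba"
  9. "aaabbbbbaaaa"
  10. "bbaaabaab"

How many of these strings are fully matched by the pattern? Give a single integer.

10

1. "bbabaaabaaaa" → match
2. "abbaaaaba" → match
3. "aaabaabaa" → match
4. "aaaabaabbabb" → match
5. "bbabaabab" → match
6. "baabbaaab" → match
7. "baaabbaba" → match
8. "bbbaaabba" → match
9. "aaabbbbbaaaa" → match
10. "bbaaabaab" → match
Total matched: 10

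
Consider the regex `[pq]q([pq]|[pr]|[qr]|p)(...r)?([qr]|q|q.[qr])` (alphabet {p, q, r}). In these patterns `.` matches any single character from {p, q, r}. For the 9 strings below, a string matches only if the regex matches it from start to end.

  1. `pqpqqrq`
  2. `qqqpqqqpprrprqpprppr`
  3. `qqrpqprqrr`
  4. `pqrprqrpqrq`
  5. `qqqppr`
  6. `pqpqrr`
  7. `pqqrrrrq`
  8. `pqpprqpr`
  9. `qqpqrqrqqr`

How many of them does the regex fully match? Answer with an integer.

4

1. `pqpqqrq` → no match
2 → no match
3. `qqrpqprqrr` → match
4. `pqrprqrpqrq` → no match
5. `qqqppr` → no match
6. `pqpqrr` → match
7. `pqqrrrrq` → match
8. `pqpprqpr` → no match
9. `qqpqrqrqqr` → match
Total matched: 4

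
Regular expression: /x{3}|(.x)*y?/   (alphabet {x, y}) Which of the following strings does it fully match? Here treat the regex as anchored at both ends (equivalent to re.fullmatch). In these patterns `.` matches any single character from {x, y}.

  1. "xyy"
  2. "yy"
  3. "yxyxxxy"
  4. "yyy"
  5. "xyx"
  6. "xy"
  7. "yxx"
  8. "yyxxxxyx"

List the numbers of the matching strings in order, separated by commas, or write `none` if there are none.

1. "xyy" → no match
2. "yy" → no match
3. "yxyxxxy" → match
4. "yyy" → no match
5. "xyx" → no match
6. "xy" → no match
7. "yxx" → no match
8. "yyxxxxyx" → no match

3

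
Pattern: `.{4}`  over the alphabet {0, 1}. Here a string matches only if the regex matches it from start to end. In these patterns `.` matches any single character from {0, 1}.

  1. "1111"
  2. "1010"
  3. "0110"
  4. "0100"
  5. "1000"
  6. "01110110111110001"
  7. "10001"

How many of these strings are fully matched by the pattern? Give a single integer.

5

1 → match
2 → match
3 → match
4 → match
5 → match
6 → no match
7 → no match
Total matched: 5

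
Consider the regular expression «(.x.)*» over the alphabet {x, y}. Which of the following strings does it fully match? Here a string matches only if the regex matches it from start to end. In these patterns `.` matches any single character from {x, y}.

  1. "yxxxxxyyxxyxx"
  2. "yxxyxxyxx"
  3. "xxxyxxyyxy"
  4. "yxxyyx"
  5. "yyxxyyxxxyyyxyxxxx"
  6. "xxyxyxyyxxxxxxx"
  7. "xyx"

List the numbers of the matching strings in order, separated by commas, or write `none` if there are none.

1 → no match
2 → match
3 → no match
4 → no match
5 → no match
6 → no match
7 → no match

2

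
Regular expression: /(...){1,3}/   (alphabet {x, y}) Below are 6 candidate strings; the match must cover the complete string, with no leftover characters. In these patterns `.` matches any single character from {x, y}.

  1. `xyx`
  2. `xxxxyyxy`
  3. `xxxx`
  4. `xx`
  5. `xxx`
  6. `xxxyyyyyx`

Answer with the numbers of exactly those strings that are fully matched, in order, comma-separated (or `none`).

1 → match
2 → no match
3 → no match
4 → no match
5 → match
6 → match

1, 5, 6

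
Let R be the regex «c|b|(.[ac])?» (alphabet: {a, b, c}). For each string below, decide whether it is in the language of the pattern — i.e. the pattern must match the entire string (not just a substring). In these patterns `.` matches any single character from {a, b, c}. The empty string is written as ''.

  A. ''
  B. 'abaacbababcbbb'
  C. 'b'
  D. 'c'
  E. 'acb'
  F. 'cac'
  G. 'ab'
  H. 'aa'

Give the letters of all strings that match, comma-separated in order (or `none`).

A, C, D, H

A. '' → match
B → no match
C. 'b' → match
D. 'c' → match
E. 'acb' → no match
F. 'cac' → no match
G. 'ab' → no match
H. 'aa' → match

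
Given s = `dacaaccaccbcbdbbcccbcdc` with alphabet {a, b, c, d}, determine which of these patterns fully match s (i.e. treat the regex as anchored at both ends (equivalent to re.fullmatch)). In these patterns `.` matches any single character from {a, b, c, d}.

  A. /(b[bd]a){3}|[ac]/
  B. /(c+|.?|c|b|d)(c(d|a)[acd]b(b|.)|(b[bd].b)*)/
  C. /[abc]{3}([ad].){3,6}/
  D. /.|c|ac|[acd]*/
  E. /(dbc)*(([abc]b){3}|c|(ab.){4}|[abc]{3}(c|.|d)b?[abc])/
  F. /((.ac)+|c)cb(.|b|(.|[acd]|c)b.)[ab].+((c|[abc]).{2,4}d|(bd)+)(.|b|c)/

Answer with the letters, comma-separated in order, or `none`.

A → no match
B → no match
C → no match
D → no match
E → no match
F → match

F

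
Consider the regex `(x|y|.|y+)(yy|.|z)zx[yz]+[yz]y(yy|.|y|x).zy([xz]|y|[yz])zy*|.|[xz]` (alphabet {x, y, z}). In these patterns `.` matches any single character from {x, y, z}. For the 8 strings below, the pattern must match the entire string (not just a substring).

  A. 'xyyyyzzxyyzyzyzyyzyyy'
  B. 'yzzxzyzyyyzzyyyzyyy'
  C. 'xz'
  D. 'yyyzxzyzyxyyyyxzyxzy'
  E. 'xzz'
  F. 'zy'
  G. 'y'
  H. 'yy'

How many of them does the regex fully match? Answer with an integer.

A → no match
B → no match
C → no match
D → no match
E → no match
F → no match
G → match
H → no match
Total matched: 1

1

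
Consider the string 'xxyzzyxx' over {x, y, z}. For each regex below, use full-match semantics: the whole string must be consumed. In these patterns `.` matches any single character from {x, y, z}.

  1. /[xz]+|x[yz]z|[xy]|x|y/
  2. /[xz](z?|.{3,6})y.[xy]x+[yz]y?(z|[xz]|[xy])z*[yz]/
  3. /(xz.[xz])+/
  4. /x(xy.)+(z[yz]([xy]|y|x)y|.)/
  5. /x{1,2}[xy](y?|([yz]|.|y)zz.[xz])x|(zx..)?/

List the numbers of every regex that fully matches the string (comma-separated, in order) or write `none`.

1 → no match
2 → no match
3 → no match — must start with 'xz'
4 → no match
5 → match

5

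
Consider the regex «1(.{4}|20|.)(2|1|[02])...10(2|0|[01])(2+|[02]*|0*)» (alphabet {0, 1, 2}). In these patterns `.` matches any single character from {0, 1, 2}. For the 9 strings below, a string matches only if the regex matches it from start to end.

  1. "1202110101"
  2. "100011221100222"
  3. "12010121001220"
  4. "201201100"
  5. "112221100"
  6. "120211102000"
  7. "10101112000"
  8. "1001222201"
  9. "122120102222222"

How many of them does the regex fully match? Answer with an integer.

5

1 → match
2 → match
3 → no match
4 → no match — must start with "1"
5 → match
6 → match
7 → no match
8 → no match
9 → match
Total matched: 5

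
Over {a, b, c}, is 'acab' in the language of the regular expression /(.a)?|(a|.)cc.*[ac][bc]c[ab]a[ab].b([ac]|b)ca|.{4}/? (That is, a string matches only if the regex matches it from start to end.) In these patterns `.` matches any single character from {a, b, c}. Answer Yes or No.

Yes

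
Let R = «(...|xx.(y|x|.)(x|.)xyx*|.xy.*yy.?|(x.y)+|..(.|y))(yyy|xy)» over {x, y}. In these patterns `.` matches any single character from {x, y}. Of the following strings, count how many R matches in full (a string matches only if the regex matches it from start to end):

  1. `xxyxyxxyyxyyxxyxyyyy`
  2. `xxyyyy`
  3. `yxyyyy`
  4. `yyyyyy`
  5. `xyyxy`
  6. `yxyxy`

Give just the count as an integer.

1 → no match
2. `xxyyyy` → match
3. `yxyyyy` → match
4. `yyyyyy` → match
5. `xyyxy` → match
6. `yxyxy` → match
Total matched: 5

5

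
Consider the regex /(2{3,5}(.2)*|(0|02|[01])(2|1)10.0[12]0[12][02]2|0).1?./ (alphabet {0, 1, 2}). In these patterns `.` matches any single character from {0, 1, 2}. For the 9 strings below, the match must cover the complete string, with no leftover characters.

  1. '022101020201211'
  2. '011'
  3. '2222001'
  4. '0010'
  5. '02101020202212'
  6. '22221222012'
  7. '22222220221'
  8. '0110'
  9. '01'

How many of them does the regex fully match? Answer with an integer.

6

1 → no match
2 → match
3 → no match
4 → match
5 → match
6 → match
7 → match
8 → match
9 → no match
Total matched: 6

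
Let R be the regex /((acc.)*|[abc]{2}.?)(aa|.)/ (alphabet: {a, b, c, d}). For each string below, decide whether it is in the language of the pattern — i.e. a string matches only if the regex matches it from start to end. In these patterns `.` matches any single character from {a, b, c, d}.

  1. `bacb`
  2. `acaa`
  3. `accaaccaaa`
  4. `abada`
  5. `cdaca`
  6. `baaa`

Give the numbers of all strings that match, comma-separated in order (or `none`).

1 → match
2 → match
3 → match
4 → no match
5 → no match
6 → match

1, 2, 3, 6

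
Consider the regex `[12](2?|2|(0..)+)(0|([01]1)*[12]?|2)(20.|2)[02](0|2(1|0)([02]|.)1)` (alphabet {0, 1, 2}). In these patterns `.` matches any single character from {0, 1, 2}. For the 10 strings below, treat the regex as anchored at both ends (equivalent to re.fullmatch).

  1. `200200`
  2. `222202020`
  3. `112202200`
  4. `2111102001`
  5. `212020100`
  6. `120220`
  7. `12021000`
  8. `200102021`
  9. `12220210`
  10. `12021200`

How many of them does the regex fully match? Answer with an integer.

1

1 → no match
2 → no match
3 → no match
4 → no match
5 → no match
6 → match
7 → no match
8 → no match
9 → no match
10 → no match
Total matched: 1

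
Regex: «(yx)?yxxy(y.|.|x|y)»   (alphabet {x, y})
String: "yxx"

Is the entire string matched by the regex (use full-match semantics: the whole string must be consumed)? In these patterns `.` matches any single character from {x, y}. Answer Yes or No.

No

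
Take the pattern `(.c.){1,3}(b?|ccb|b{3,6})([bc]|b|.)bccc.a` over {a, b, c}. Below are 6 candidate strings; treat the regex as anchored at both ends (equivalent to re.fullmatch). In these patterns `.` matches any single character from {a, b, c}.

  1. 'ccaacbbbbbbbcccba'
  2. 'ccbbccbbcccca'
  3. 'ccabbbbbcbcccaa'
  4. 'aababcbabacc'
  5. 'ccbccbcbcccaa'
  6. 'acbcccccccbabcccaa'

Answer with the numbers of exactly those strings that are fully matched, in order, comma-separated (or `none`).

1, 2, 3, 5

1 → match
2 → match
3 → match
4 → no match — must end with 'a'
5 → match
6 → no match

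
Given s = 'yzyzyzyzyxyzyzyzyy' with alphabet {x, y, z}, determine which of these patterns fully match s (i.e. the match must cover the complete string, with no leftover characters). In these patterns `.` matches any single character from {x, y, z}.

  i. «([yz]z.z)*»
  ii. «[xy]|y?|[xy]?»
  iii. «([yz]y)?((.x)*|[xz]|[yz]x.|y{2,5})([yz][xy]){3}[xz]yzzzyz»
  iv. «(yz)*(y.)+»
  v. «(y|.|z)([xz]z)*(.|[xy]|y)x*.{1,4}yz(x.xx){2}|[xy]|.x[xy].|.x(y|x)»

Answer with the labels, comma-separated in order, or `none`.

iv

i → no match
ii → no match
iii → no match — must end with 'yzzzyz'
iv → match
v → no match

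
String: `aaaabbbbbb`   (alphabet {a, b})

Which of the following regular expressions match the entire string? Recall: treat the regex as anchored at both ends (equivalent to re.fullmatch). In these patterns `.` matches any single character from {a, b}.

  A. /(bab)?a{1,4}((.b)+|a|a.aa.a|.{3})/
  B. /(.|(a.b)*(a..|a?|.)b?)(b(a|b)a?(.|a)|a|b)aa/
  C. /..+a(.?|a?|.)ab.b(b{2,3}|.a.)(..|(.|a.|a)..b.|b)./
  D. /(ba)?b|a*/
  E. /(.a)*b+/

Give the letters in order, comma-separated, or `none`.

A → match
B → no match — must end with `aa`
C → no match
D → no match
E → match

A, E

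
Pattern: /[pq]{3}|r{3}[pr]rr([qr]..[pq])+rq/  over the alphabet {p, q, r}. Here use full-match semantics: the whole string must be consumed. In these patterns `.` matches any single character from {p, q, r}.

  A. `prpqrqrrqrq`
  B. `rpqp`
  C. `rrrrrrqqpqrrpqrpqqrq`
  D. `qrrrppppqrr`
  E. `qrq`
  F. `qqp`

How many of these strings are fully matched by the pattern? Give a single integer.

2

A → no match
B → no match
C → match
D → no match
E → no match
F → match
Total matched: 2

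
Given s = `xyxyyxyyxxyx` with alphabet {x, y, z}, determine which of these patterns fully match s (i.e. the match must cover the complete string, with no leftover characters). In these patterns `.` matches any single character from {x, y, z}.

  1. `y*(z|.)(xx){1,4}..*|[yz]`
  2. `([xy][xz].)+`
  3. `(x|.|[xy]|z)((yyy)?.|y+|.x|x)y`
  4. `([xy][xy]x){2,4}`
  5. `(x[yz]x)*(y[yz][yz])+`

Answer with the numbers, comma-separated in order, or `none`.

4

1 → no match
2 → no match
3 → no match — must end with `y`
4 → match
5 → no match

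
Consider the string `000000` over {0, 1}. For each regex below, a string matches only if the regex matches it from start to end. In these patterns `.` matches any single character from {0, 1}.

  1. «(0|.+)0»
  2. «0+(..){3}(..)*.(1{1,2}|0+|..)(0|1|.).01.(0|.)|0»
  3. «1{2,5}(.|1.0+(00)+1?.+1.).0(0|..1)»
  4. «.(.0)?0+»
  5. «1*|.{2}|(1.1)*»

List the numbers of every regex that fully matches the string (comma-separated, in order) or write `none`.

1, 4

1 → match
2 → no match
3 → no match — must start with `1`
4 → match
5 → no match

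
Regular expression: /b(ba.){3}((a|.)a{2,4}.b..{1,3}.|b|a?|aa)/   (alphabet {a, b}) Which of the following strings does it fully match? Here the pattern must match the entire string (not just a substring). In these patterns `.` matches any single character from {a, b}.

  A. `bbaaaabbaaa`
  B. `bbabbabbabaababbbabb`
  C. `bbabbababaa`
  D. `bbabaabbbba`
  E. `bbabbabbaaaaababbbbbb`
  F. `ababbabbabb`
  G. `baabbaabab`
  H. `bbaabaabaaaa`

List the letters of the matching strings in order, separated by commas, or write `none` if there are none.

A → no match
B → no match
C → no match
D → no match
E → no match
F → no match — must start with `bba`
G → no match — must start with `bba`
H → match

H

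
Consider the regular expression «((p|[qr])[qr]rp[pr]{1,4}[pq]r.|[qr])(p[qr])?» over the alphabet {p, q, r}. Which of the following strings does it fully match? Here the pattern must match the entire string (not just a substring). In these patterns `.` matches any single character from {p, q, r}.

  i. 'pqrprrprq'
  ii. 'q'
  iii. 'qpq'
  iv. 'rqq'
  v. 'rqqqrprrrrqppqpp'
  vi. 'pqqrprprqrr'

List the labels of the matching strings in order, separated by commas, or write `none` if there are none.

i → match
ii → match
iii → match
iv → no match
v → no match
vi → no match

i, ii, iii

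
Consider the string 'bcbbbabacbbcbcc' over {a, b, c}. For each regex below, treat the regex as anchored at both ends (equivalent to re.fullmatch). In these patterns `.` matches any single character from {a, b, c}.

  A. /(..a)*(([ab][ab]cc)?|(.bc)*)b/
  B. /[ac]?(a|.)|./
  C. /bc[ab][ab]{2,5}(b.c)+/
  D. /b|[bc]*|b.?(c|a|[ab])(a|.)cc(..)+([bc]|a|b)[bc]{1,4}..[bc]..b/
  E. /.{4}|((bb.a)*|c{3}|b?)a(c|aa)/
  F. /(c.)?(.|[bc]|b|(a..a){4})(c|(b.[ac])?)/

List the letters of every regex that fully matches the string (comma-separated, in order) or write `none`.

C

A → no match — must end with 'b'
B → no match
C → match
D → no match
E → no match
F → no match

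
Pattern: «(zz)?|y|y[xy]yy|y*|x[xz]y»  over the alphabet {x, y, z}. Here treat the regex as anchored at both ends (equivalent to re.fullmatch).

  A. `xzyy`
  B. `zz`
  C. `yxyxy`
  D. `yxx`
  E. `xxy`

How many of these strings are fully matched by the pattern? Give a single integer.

2

A → no match
B → match
C → no match
D → no match
E → match
Total matched: 2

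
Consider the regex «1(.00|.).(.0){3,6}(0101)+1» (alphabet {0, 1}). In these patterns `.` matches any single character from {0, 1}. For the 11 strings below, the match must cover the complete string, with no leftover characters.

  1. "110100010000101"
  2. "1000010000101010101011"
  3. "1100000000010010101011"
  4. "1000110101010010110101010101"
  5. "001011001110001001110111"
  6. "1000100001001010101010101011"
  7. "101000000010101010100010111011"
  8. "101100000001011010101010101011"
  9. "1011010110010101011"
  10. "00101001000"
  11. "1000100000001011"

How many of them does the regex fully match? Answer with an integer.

1 → no match — must end with "01011"
2 → match
3 → match
4 → no match — must end with "01011"
5 → no match — must start with "1"
6 → match
7 → no match — must end with "01011"
8 → no match
9 → no match
10 → no match — must start with "1"
11 → match
Total matched: 4

4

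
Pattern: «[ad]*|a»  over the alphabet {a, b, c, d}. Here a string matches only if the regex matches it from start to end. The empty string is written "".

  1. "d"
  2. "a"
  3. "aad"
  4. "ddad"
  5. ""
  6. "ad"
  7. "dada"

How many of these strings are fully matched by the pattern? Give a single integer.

7

1 → match
2 → match
3 → match
4 → match
5 → match
6 → match
7 → match
Total matched: 7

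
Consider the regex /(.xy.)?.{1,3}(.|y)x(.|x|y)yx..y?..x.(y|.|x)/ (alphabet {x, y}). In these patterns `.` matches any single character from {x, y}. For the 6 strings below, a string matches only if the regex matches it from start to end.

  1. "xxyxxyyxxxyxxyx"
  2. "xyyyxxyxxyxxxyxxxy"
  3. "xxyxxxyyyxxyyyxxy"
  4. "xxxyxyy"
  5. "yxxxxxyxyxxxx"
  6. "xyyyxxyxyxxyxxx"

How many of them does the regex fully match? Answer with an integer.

2

1 → match
2 → no match
3 → no match
4 → no match
5 → no match
6 → match
Total matched: 2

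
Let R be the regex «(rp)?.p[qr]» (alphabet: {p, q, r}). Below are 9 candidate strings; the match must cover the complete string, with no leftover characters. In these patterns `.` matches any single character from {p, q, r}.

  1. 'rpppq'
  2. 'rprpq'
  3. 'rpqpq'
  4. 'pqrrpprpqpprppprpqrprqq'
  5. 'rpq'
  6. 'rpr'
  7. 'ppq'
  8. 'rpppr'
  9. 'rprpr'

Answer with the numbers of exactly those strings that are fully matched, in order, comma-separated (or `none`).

1, 2, 3, 5, 6, 7, 8, 9

1 → match
2 → match
3 → match
4 → no match
5 → match
6 → match
7 → match
8 → match
9 → match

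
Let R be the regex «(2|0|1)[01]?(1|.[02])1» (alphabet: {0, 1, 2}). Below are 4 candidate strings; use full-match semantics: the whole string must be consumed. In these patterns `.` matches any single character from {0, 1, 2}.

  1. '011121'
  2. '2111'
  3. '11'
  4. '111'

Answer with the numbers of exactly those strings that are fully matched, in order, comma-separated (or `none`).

1 → no match
2 → match
3 → no match
4 → match

2, 4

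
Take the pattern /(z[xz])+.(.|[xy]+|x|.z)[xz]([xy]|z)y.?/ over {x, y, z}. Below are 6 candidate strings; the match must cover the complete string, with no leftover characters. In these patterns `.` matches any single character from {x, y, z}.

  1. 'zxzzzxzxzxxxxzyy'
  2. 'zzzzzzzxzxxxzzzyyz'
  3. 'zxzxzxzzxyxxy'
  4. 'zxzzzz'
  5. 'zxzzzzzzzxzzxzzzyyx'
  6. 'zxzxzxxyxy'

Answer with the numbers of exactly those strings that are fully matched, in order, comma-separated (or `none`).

1, 3, 5

1 → match
2 → no match
3 → match
4 → no match
5 → match
6 → no match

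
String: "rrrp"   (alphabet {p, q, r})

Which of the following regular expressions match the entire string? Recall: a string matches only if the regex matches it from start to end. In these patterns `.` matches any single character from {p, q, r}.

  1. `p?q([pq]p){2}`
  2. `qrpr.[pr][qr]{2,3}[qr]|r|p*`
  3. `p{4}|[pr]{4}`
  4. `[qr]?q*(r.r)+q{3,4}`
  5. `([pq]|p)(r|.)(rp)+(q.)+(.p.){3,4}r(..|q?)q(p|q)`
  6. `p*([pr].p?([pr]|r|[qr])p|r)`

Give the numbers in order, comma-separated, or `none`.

1 → no match
2 → no match
3 → match
4 → no match — must end with "q"
5 → no match
6 → match

3, 6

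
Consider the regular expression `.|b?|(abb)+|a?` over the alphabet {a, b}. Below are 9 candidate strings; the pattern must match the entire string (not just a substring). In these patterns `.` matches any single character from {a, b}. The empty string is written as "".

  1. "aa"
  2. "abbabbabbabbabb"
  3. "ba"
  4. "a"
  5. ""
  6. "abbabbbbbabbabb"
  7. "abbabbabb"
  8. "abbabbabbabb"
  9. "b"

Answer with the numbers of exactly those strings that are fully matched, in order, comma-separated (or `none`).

1 → no match
2 → match
3 → no match
4 → match
5 → match
6 → no match
7 → match
8 → match
9 → match

2, 4, 5, 7, 8, 9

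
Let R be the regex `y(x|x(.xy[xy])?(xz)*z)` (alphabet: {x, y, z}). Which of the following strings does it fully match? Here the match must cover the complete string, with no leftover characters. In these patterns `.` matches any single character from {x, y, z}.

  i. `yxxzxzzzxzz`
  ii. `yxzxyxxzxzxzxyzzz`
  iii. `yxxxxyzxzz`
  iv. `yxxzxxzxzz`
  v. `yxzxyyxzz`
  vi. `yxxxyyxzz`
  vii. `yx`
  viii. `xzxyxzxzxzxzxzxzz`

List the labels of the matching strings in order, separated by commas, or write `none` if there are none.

i. `yxxzxzzzxzz` → no match
ii → no match
iii. `yxxxxyzxzz` → no match
iv. `yxxzxxzxzz` → no match
v. `yxzxyyxzz` → match
vi. `yxxxyyxzz` → match
vii. `yx` → match
viii → no match — must start with `yx`

v, vi, vii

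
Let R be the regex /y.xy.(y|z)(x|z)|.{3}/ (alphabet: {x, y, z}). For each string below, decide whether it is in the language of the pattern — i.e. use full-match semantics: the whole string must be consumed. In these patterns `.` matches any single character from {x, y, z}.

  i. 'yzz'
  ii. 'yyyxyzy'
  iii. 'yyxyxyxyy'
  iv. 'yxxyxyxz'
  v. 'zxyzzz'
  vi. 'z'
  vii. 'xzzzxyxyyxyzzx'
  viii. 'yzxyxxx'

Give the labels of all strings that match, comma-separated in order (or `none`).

i

i → match
ii → no match
iii → no match
iv → no match
v → no match
vi → no match
vii → no match
viii → no match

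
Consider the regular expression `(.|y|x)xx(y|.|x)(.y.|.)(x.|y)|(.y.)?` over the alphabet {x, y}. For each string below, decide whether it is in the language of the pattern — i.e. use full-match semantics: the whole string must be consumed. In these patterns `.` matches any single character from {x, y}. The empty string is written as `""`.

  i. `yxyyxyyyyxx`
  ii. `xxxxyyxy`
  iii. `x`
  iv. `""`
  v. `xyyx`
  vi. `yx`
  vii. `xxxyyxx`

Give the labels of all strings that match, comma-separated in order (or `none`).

ii, iv, vii

i → no match
ii → match
iii → no match
iv → match
v → no match
vi → no match
vii → match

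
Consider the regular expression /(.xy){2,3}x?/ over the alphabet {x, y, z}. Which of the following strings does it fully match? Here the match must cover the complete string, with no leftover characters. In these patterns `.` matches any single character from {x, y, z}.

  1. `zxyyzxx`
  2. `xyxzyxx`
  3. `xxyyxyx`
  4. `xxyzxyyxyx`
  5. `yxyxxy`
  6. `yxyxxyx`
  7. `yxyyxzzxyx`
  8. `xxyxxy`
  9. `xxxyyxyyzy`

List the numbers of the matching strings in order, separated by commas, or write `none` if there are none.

1. `zxyyzxx` → no match
2. `xyxzyxx` → no match
3. `xxyyxyx` → match
4. `xxyzxyyxyx` → match
5. `yxyxxy` → match
6. `yxyxxyx` → match
7. `yxyyxzzxyx` → no match
8. `xxyxxy` → match
9. `xxxyyxyyzy` → no match

3, 4, 5, 6, 8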